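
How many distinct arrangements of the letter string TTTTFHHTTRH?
11! / (1! × 3! × 1! × 6!) = 9240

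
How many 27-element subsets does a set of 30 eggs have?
C(30,27) = 30!/(27!×3!) = 4060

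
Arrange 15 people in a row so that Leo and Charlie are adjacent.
Treat as block: (15-1)! × 2! = 87178291200 × 2 = 174356582400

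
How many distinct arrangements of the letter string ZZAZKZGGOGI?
11! / (1! × 4! × 1! × 1! × 1! × 3!) = 277200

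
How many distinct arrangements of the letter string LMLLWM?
6! / (1! × 3! × 2!) = 60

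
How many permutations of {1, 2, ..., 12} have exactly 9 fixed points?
Choose the 9 fixed points C(12,9) = 220, derange the rest: !3 = Σ_{j=0}^{3} (-1)^j·3!/j! = 6 - 6 + 3 - 1 = 2. Product = 220 × 2 = 440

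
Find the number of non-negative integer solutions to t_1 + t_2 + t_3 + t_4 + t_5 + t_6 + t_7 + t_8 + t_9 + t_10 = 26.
C(26+10-1, 10-1) = C(35, 9) = 70607460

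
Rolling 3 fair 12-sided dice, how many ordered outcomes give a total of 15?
Coefficient of x^15 in (x + x² + ... + x^12)^3. By inclusion-exclusion on dice exceeding 12: Σ_j (-1)^j C(3,j)·C(15-1-12j, 2) = C(3,0)·C(14,2) - C(3,1)·C(2,2) = 1·91 - 3·1 = 88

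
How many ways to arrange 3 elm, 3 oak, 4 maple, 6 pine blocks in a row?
16! / (3! × 3! × 4! × 6!) = 33633600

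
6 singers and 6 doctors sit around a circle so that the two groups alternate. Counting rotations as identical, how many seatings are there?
Fix one of the singers: (6-1)! ways for the remaining singers, × 6! ways for the doctors = 120 × 720 = 86400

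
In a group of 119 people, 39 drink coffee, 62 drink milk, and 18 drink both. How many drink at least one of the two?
|A∪B| = |A| + |B| - |A∩B| = 39 + 62 - 18 = 83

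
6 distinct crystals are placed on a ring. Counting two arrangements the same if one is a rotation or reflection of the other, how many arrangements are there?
(6-1)!/2 = 120/2 = 60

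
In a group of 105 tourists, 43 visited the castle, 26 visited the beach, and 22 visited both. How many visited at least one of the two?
|A∪B| = |A| + |B| - |A∩B| = 43 + 26 - 22 = 47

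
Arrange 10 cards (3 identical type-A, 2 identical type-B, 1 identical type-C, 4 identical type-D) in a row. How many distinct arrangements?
10! / (3! × 2! × 1! × 4!) = 12600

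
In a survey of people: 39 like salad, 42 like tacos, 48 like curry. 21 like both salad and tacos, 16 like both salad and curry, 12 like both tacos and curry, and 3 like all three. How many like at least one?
|A∪B∪C| = 39+42+48-21-16-12+3 = 83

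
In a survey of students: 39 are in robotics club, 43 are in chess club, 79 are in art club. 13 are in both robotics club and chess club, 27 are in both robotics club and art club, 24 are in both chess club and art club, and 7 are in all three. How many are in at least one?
|A∪B∪C| = 39+43+79-13-27-24+7 = 104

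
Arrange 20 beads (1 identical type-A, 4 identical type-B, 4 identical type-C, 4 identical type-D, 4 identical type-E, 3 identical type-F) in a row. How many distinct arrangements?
20! / (1! × 4! × 4! × 4! × 4! × 3!) = 1222160940000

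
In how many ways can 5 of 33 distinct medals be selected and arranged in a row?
P(33,5) = 33!/(33-5)! = 28480320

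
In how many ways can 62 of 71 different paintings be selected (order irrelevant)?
C(71,62) = 71!/(62!×9!) = 74473879480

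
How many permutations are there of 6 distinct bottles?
6! = 720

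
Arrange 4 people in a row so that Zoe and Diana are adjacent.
Treat as block: (4-1)! × 2! = 6 × 2 = 12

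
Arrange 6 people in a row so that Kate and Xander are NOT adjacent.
Total - adjacent = 6! - (6-1)!×2 = 720 - 240 = 480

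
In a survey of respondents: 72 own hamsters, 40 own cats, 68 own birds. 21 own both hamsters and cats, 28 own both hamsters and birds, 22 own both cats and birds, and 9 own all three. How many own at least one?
|A∪B∪C| = 72+40+68-21-28-22+9 = 118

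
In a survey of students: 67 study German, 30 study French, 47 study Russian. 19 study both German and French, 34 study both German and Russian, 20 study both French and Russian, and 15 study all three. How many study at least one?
|A∪B∪C| = 67+30+47-19-34-20+15 = 86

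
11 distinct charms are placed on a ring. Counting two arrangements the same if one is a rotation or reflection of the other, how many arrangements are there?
(11-1)!/2 = 3628800/2 = 1814400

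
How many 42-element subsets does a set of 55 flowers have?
C(55,42) = 55!/(42!×13!) = 1451182990950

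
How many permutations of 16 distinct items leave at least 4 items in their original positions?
Exactly j fixed points: C(16,j)·!(16-j); sum over j ≥ 4 (derangement numbers via !m = (m-1)·(!(m-1) + !(m-2)): !0..!12 = 1, 0, 1, 2, 9, 44, 265, 1854, 14833, 133496, 1334961, 14684570, 176214841). Σ_{j=4}^{16} C(16,j)·!(16-j) = C(16,4)·!12 + C(16,5)·!11 + C(16,6)·!10 + C(16,7)·!9 + C(16,8)·!8 + C(16,9)·!7 + C(16,10)·!6 + C(16,11)·!5 + C(16,12)·!4 + C(16,13)·!3 + C(16,14)·!2 + C(16,15)·!1 + C(16,16)·!0 = 1820·176214841 + 4368·14684570 + 8008·1334961 + 11440·133496 + 12870·14833 + 11440·1854 + 8008·265 + 4368·44 + 1820·9 + 560·2 + 120·1 + 16·0 + 1·1 = 397285216711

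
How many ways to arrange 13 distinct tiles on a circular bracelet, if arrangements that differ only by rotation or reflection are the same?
(13-1)!/2 = 479001600/2 = 239500800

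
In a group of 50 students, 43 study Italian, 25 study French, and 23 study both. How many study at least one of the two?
|A∪B| = |A| + |B| - |A∩B| = 43 + 25 - 23 = 45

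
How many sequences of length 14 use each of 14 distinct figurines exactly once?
14! = 87178291200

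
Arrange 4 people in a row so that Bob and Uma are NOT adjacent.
Total - adjacent = 4! - (4-1)!×2 = 24 - 12 = 12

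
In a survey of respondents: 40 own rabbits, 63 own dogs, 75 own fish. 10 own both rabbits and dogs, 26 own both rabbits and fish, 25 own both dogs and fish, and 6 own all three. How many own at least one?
|A∪B∪C| = 40+63+75-10-26-25+6 = 123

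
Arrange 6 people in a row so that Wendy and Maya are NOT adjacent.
Total - adjacent = 6! - (6-1)!×2 = 720 - 240 = 480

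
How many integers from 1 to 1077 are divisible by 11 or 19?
⌊1077/11⌋ + ⌊1077/19⌋ - ⌊1077/209⌋ = 97 + 56 - 5 = 148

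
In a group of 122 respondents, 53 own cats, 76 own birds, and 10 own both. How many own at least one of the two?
|A∪B| = |A| + |B| - |A∩B| = 53 + 76 - 10 = 119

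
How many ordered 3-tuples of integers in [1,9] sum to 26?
Coefficient of x^26 in (x + x² + ... + x^9)^3. By inclusion-exclusion on dice exceeding 9: Σ_j (-1)^j C(3,j)·C(26-1-9j, 2) = C(3,0)·C(25,2) - C(3,1)·C(16,2) + C(3,2)·C(7,2) = 1·300 - 3·120 + 3·21 = 3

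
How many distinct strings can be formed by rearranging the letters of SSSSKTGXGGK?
11! / (2! × 4! × 1! × 1! × 3!) = 138600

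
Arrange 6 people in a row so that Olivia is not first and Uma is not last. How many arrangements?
By inclusion-exclusion: 6! - 2×(6-1)! + (6-2)! = 720 - 240 + 24 = 504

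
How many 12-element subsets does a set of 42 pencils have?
C(42,12) = 42!/(12!×30!) = 11058116888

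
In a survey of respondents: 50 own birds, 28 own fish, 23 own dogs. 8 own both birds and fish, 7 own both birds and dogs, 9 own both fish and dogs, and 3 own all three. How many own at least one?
|A∪B∪C| = 50+28+23-8-7-9+3 = 80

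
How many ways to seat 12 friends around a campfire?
Circular: fix one position, arrange the rest. (12-1)! = 39916800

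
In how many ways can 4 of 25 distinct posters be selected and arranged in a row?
P(25,4) = 25!/(25-4)! = 303600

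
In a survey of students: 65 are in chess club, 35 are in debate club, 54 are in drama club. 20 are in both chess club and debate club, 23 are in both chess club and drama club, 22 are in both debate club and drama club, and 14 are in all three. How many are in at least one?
|A∪B∪C| = 65+35+54-20-23-22+14 = 103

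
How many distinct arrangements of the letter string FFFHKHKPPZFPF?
13! / (1! × 5! × 3! × 2! × 2!) = 2162160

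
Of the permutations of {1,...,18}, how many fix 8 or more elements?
Exactly j fixed points: C(18,j)·!(18-j); sum over j ≥ 8 (derangement numbers via !m = (m-1)·(!(m-1) + !(m-2)): !0..!10 = 1, 0, 1, 2, 9, 44, 265, 1854, 14833, 133496, 1334961). Σ_{j=8}^{18} C(18,j)·!(18-j) = C(18,8)·!10 + C(18,9)·!9 + C(18,10)·!8 + C(18,11)·!7 + C(18,12)·!6 + C(18,13)·!5 + C(18,14)·!4 + C(18,15)·!3 + C(18,16)·!2 + C(18,17)·!1 + C(18,18)·!0 = 43758·1334961 + 48620·133496 + 43758·14833 + 31824·1854 + 18564·265 + 8568·44 + 3060·9 + 816·2 + 153·1 + 18·0 + 1·1 = 65619188846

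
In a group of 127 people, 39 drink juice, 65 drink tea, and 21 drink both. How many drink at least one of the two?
|A∪B| = |A| + |B| - |A∩B| = 39 + 65 - 21 = 83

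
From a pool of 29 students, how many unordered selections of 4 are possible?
C(29,4) = 29!/(4!×25!) = 23751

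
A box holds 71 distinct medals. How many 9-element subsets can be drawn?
C(71,9) = 71!/(9!×62!) = 74473879480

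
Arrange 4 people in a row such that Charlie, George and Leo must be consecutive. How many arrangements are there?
Treat the 3 as one block: (4-3+1)! × 3! = 2 × 6 = 12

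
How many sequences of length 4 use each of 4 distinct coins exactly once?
4! = 24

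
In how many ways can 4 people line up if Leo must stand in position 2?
Fix one position: (4-1)! = 6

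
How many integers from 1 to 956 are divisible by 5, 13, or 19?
⌊956/5⌋+⌊956/13⌋+⌊956/19⌋ - ⌊956/65⌋-⌊956/95⌋-⌊956/247⌋ + ⌊956/1235⌋ = 191+73+50 - 14-10-3 + 0 = 287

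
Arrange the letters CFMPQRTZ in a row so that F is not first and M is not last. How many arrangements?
By inclusion-exclusion: 8! - 2×(8-1)! + (8-2)! = 40320 - 10080 + 720 = 30960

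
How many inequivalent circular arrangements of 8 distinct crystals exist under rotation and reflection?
(8-1)!/2 = 5040/2 = 2520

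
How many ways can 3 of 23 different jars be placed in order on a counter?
P(23,3) = 23!/(23-3)! = 10626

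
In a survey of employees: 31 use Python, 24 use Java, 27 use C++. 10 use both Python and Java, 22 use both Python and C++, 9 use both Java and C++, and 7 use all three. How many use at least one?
|A∪B∪C| = 31+24+27-10-22-9+7 = 48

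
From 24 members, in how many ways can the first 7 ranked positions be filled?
P(24,7) = 24!/(24-7)! = 1744364160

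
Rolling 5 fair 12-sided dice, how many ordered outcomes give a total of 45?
Coefficient of x^45 in (x + x² + ... + x^12)^5. By inclusion-exclusion on dice exceeding 12: Σ_j (-1)^j C(5,j)·C(45-1-12j, 4) = C(5,0)·C(44,4) - C(5,1)·C(32,4) + C(5,2)·C(20,4) - C(5,3)·C(8,4) = 1·135751 - 5·35960 + 10·4845 - 10·70 = 3701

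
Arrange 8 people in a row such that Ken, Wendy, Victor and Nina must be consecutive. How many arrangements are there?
Treat the 4 as one block: (8-4+1)! × 4! = 120 × 24 = 2880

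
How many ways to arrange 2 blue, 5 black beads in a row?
7! / (2! × 5!) = 21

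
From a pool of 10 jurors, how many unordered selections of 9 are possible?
C(10,9) = 10!/(9!×1!) = 10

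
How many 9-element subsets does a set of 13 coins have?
C(13,9) = 13!/(9!×4!) = 715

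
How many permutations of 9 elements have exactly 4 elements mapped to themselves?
Choose the 4 fixed points C(9,4) = 126, derange the rest: !5 = Σ_{j=0}^{5} (-1)^j·5!/j! = 120 - 120 + 60 - 20 + 5 - 1 = 44. Product = 126 × 44 = 5544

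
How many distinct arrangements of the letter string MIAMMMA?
7! / (2! × 4! × 1!) = 105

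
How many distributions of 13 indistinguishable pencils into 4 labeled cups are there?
C(13+4-1, 4-1) = C(16, 3) = 560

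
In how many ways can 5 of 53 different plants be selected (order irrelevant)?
C(53,5) = 53!/(5!×48!) = 2869685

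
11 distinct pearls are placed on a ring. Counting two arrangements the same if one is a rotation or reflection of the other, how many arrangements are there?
(11-1)!/2 = 3628800/2 = 1814400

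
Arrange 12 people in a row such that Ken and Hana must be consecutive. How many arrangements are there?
Treat the 2 as one block: (12-2+1)! × 2! = 39916800 × 2 = 79833600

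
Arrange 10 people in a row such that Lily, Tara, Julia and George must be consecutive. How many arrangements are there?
Treat the 4 as one block: (10-4+1)! × 4! = 5040 × 24 = 120960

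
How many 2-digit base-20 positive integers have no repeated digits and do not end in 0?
Last digit: 19 nonzero choices. First digit: 18 (nonzero, ≠last). Middle 0: P(18,0) = 1. Total = 342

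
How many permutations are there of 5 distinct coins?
5! = 120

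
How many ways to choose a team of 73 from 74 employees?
C(74,73) = 74!/(73!×1!) = 74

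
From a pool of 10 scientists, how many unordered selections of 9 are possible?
C(10,9) = 10!/(9!×1!) = 10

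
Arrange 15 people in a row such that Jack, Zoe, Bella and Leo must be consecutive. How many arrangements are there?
Treat the 4 as one block: (15-4+1)! × 4! = 479001600 × 24 = 11496038400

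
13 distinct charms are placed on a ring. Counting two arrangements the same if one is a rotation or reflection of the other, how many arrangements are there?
(13-1)!/2 = 479001600/2 = 239500800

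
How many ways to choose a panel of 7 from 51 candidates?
C(51,7) = 51!/(7!×44!) = 115775100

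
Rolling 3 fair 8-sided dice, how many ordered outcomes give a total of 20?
Coefficient of x^20 in (x + x² + ... + x^8)^3. By inclusion-exclusion on dice exceeding 8: Σ_j (-1)^j C(3,j)·C(20-1-8j, 2) = C(3,0)·C(19,2) - C(3,1)·C(11,2) + C(3,2)·C(3,2) = 1·171 - 3·55 + 3·3 = 15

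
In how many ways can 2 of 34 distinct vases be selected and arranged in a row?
P(34,2) = 34!/(34-2)! = 1122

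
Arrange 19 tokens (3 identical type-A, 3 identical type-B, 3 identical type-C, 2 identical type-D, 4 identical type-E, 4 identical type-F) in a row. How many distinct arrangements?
19! / (3! × 3! × 3! × 2! × 4! × 4!) = 488864376000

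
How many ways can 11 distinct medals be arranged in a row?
11! = 39916800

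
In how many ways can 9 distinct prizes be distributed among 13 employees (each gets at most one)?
P(13,9) = 13!/(13-9)! = 259459200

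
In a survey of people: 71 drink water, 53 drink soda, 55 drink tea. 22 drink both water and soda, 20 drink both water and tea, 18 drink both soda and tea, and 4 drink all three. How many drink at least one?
|A∪B∪C| = 71+53+55-22-20-18+4 = 123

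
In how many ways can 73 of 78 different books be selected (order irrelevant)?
C(78,73) = 78!/(73!×5!) = 21111090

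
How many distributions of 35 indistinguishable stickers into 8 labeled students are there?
C(35+8-1, 8-1) = C(42, 7) = 26978328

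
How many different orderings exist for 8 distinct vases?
8! = 40320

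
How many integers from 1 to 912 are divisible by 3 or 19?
⌊912/3⌋ + ⌊912/19⌋ - ⌊912/57⌋ = 304 + 48 - 16 = 336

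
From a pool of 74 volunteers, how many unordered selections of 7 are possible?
C(74,7) = 74!/(7!×67!) = 1799579064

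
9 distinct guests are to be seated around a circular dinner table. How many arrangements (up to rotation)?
Circular: fix one position, arrange the rest. (9-1)! = 40320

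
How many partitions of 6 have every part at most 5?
Let r_j(i) = number of partitions of i into parts ≤ j, for i = 0..6. r_1(i) = 1 for all i; r_j(i) = r_{j-1}(i) + r_j(i-j). Rows j = 2..5: ≤2: 1 1 2 2 3 3 4; ≤3: 1 1 2 3 4 5 7; ≤4: 1 1 2 3 5 6 9; ≤5: 1 1 2 3 5 7 10. r_5(6) = 10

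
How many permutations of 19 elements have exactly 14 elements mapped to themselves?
Choose the 14 fixed points C(19,14) = 11628, derange the rest: !5 = Σ_{j=0}^{5} (-1)^j·5!/j! = 120 - 120 + 60 - 20 + 5 - 1 = 44. Product = 11628 × 44 = 511632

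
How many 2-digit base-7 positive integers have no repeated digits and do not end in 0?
Last digit: 6 nonzero choices. First digit: 5 (nonzero, ≠last). Middle 0: P(5,0) = 1. Total = 30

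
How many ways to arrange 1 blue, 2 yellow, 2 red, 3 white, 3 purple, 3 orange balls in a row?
14! / (1! × 2! × 2! × 3! × 3! × 3!) = 100900800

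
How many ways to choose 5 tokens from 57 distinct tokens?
C(57,5) = 57!/(5!×52!) = 4187106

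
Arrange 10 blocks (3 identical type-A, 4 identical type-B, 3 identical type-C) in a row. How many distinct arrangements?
10! / (3! × 4! × 3!) = 4200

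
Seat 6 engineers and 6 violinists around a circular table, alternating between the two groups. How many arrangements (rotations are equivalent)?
Fix one of the engineers: (6-1)! ways for the remaining engineers, × 6! ways for the violinists = 120 × 720 = 86400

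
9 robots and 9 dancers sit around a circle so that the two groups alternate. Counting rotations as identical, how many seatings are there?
Fix one of the robots: (9-1)! ways for the remaining robots, × 9! ways for the dancers = 40320 × 362880 = 14631321600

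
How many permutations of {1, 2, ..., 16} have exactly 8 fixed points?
Choose the 8 fixed points C(16,8) = 12870, derange the rest: !8 = Σ_{j=0}^{8} (-1)^j·8!/j! = 40320 - 40320 + 20160 - 6720 + 1680 - 336 + 56 - 8 + 1 = 14833. Product = 12870 × 14833 = 190900710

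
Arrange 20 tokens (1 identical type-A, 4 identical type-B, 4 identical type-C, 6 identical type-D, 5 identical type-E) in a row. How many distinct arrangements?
20! / (1! × 4! × 4! × 6! × 5!) = 48886437600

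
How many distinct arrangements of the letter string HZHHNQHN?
8! / (4! × 2! × 1! × 1!) = 840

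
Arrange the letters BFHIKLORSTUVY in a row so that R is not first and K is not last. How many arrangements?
By inclusion-exclusion: 13! - 2×(13-1)! + (13-2)! = 6227020800 - 958003200 + 39916800 = 5308934400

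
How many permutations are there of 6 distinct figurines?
6! = 720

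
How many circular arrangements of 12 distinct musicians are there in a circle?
Circular: fix one position, arrange the rest. (12-1)! = 39916800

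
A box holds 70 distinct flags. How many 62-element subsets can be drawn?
C(70,62) = 70!/(62!×8!) = 9440350920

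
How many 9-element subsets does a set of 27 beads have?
C(27,9) = 27!/(9!×18!) = 4686825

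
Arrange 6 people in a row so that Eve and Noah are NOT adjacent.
Total - adjacent = 6! - (6-1)!×2 = 720 - 240 = 480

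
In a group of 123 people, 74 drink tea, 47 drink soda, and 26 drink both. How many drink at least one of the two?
|A∪B| = |A| + |B| - |A∩B| = 74 + 47 - 26 = 95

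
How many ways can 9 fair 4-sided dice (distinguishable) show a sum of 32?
Coefficient of x^32 in (x + x² + ... + x^4)^9. By inclusion-exclusion on dice exceeding 4: Σ_j (-1)^j C(9,j)·C(32-1-4j, 8) = C(9,0)·C(31,8) - C(9,1)·C(27,8) + C(9,2)·C(23,8) - C(9,3)·C(19,8) + C(9,4)·C(15,8) - C(9,5)·C(11,8) = 1·7888725 - 9·2220075 + 36·490314 - 84·75582 + 126·6435 - 126·165 = 486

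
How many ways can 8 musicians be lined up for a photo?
8! = 40320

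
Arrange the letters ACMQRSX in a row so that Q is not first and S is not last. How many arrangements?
By inclusion-exclusion: 7! - 2×(7-1)! + (7-2)! = 5040 - 1440 + 120 = 3720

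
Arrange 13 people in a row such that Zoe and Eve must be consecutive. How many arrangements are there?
Treat the 2 as one block: (13-2+1)! × 2! = 479001600 × 2 = 958003200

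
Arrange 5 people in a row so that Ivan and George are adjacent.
Treat as block: (5-1)! × 2! = 24 × 2 = 48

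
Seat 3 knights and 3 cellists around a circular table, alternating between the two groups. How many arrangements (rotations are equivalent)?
Fix one of the knights: (3-1)! ways for the remaining knights, × 3! ways for the cellists = 2 × 6 = 12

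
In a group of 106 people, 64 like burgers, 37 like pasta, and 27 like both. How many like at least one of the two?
|A∪B| = |A| + |B| - |A∩B| = 64 + 37 - 27 = 74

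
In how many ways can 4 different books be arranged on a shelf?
4! = 24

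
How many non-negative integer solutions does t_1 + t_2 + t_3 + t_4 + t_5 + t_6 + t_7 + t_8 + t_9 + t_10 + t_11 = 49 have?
C(49+11-1, 11-1) = C(59, 10) = 62828356305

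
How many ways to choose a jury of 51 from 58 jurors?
C(58,51) = 58!/(51!×7!) = 300674088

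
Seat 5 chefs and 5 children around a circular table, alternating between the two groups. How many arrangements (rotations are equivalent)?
Fix one of the chefs: (5-1)! ways for the remaining chefs, × 5! ways for the children = 24 × 120 = 2880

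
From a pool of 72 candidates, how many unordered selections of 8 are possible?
C(72,8) = 72!/(8!×64!) = 11969016345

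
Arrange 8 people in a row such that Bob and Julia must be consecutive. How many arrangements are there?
Treat the 2 as one block: (8-2+1)! × 2! = 5040 × 2 = 10080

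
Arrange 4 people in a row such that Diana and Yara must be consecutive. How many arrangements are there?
Treat the 2 as one block: (4-2+1)! × 2! = 6 × 2 = 12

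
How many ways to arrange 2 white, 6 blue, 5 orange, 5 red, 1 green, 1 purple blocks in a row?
20! / (2! × 6! × 5! × 5! × 1! × 1!) = 117327450240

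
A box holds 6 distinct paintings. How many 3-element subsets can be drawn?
C(6,3) = 6!/(3!×3!) = 20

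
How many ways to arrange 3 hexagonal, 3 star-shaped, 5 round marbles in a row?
11! / (3! × 3! × 5!) = 9240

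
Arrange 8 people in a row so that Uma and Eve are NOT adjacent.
Total - adjacent = 8! - (8-1)!×2 = 40320 - 10080 = 30240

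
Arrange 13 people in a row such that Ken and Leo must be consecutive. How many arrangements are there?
Treat the 2 as one block: (13-2+1)! × 2! = 479001600 × 2 = 958003200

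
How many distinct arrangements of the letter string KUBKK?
5! / (1! × 1! × 3!) = 20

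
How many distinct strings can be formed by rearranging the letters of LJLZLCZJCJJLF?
13! / (1! × 4! × 2! × 4! × 2!) = 2702700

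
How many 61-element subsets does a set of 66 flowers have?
C(66,61) = 66!/(61!×5!) = 8936928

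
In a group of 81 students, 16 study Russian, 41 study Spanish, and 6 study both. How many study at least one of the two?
|A∪B| = |A| + |B| - |A∩B| = 16 + 41 - 6 = 51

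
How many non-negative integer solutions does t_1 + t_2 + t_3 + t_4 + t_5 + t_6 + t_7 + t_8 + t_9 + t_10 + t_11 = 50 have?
C(50+11-1, 11-1) = C(60, 10) = 75394027566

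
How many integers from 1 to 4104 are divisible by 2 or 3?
⌊4104/2⌋ + ⌊4104/3⌋ - ⌊4104/6⌋ = 2052 + 1368 - 684 = 2736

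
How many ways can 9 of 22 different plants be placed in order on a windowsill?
P(22,9) = 22!/(22-9)! = 180503769600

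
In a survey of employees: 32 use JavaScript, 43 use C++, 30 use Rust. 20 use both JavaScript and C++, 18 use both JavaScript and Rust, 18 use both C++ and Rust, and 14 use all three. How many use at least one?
|A∪B∪C| = 32+43+30-20-18-18+14 = 63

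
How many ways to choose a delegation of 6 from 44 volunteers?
C(44,6) = 44!/(6!×38!) = 7059052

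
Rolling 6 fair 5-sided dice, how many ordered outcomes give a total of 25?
Coefficient of x^25 in (x + x² + ... + x^5)^6. By inclusion-exclusion on dice exceeding 5: Σ_j (-1)^j C(6,j)·C(25-1-5j, 5) = C(6,0)·C(24,5) - C(6,1)·C(19,5) + C(6,2)·C(14,5) - C(6,3)·C(9,5) = 1·42504 - 6·11628 + 15·2002 - 20·126 = 246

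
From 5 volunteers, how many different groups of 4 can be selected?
C(5,4) = 5!/(4!×1!) = 5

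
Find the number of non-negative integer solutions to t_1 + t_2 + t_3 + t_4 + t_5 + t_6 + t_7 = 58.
C(58+7-1, 7-1) = C(64, 6) = 74974368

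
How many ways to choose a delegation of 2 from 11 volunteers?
C(11,2) = 11!/(2!×9!) = 55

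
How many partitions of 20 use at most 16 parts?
By conjugation, equals partitions of 20 into parts ≤ 16. Let r_j(i) = number of partitions of i into parts ≤ j, for i = 0..20. r_1(i) = 1 for all i; r_j(i) = r_{j-1}(i) + r_j(i-j). Rows j = 2..16: ≤2: 1 1 2 2 3 3 4 4 5 5 6 6 7 7 8 8 9 9 10 10 11; ≤3: 1 1 2 3 4 5 7 8 10 12 14 16 19 21 24 27 30 33 37 40 44; ≤4: 1 1 2 3 5 6 9 11 15 18 23 27 34 39 47 54 64 72 84 94 108; ≤5: 1 1 2 3 5 7 10 13 18 23 30 37 47 57 70 84 101 119 141 164 192; ≤6: 1 1 2 3 5 7 11 14 20 26 35 44 58 71 90 110 136 163 199 235 282; ≤7: 1 1 2 3 5 7 11 15 21 28 38 49 65 82 105 131 164 201 248 300 364; ≤8: 1 1 2 3 5 7 11 15 22 29 40 52 70 89 116 146 186 230 288 352 434; ≤9: 1 1 2 3 5 7 11 15 22 30 41 54 73 94 123 157 201 252 318 393 488; ≤10: 1 1 2 3 5 7 11 15 22 30 42 55 75 97 128 164 212 267 340 423 530; ≤11: 1 1 2 3 5 7 11 15 22 30 42 56 76 99 131 169 219 278 355 445 560; ≤12: 1 1 2 3 5 7 11 15 22 30 42 56 77 100 133 172 224 285 366 460 582; ≤13: 1 1 2 3 5 7 11 15 22 30 42 56 77 101 134 174 227 290 373 471 597; ≤14: 1 1 2 3 5 7 11 15 22 30 42 56 77 101 135 175 229 293 378 478 608; ≤15: 1 1 2 3 5 7 11 15 22 30 42 56 77 101 135 176 230 295 381 483 615; ≤16: 1 1 2 3 5 7 11 15 22 30 42 56 77 101 135 176 231 296 383 486 620. r_16(20) = 620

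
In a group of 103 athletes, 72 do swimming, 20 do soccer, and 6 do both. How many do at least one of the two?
|A∪B| = |A| + |B| - |A∩B| = 72 + 20 - 6 = 86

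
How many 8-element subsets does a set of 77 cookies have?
C(77,8) = 77!/(8!×69!) = 21042072975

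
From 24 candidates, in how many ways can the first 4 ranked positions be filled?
P(24,4) = 24!/(24-4)! = 255024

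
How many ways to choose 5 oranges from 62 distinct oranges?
C(62,5) = 62!/(5!×57!) = 6471002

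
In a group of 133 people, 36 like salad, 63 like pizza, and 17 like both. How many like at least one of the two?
|A∪B| = |A| + |B| - |A∩B| = 36 + 63 - 17 = 82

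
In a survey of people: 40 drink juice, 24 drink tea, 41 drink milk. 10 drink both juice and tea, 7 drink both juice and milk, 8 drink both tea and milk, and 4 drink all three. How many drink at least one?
|A∪B∪C| = 40+24+41-10-7-8+4 = 84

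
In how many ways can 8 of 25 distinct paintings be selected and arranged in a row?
P(25,8) = 25!/(25-8)! = 43609104000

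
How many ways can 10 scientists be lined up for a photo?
10! = 3628800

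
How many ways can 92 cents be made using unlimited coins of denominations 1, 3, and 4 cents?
Coefficient of x^92 in 1/(1-x^1) · 1/(1-x^3) · 1/(1-x^4). Case on j = number of 4-cent coins (j = 0..23); remainder r = 92 - 4j is made from {1,3} in ⌊r/3⌋+1 ways. r = 92, 88, 84, 80, 76, 72, 68, 64, 60, 56, 52, 48, 44, 40, 36, 32, 28, 24, 20, 16, 12, 8, 4, 0 → 31 + 30 + 29 + 27 + 26 + 25 + 23 + 22 + 21 + 19 + 18 + 17 + 15 + 14 + 13 + 11 + 10 + 9 + 7 + 6 + 5 + 3 + 2 + 1 = 384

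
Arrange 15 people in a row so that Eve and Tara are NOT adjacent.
Total - adjacent = 15! - (15-1)!×2 = 1307674368000 - 174356582400 = 1133317785600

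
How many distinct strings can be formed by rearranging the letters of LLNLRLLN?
8! / (2! × 1! × 5!) = 168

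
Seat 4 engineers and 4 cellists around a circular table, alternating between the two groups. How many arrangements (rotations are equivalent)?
Fix one of the engineers: (4-1)! ways for the remaining engineers, × 4! ways for the cellists = 6 × 24 = 144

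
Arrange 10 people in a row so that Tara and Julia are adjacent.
Treat as block: (10-1)! × 2! = 362880 × 2 = 725760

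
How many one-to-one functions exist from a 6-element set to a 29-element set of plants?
P(29,6) = 29!/(29-6)! = 342014400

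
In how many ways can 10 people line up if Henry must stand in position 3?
Fix one position: (10-1)! = 362880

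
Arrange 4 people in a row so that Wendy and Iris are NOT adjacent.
Total - adjacent = 4! - (4-1)!×2 = 24 - 12 = 12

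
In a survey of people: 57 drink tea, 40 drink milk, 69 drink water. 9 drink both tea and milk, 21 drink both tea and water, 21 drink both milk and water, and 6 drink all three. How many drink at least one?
|A∪B∪C| = 57+40+69-9-21-21+6 = 121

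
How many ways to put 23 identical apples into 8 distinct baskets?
C(23+8-1, 8-1) = C(30, 7) = 2035800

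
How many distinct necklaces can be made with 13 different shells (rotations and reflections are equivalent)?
(13-1)!/2 = 479001600/2 = 239500800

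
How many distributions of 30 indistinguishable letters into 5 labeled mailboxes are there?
C(30+5-1, 5-1) = C(34, 4) = 46376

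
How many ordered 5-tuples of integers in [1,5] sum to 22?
Coefficient of x^22 in (x + x² + ... + x^5)^5. By inclusion-exclusion on dice exceeding 5: Σ_j (-1)^j C(5,j)·C(22-1-5j, 4) = C(5,0)·C(21,4) - C(5,1)·C(16,4) + C(5,2)·C(11,4) - C(5,3)·C(6,4) = 1·5985 - 5·1820 + 10·330 - 10·15 = 35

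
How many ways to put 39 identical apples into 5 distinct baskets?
C(39+5-1, 5-1) = C(43, 4) = 123410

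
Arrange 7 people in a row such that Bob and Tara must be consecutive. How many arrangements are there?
Treat the 2 as one block: (7-2+1)! × 2! = 720 × 2 = 1440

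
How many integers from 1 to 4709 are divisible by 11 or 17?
⌊4709/11⌋ + ⌊4709/17⌋ - ⌊4709/187⌋ = 428 + 277 - 25 = 680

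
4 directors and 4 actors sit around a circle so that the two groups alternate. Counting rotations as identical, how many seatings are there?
Fix one of the directors: (4-1)! ways for the remaining directors, × 4! ways for the actors = 6 × 24 = 144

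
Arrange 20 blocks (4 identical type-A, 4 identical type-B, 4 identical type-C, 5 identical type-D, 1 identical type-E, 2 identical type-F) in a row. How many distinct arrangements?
20! / (4! × 4! × 4! × 5! × 1! × 2!) = 733296564000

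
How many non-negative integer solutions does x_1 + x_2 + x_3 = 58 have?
C(58+3-1, 3-1) = C(60, 2) = 1770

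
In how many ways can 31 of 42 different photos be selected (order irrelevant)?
C(42,31) = 42!/(31!×11!) = 4280561376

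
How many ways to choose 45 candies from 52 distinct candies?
C(52,45) = 52!/(45!×7!) = 133784560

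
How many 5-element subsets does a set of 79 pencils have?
C(79,5) = 79!/(5!×74!) = 22537515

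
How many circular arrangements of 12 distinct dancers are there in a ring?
Circular: fix one position, arrange the rest. (12-1)! = 39916800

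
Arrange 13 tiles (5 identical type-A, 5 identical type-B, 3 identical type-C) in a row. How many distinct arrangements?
13! / (5! × 5! × 3!) = 72072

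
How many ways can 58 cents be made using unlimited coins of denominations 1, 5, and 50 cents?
Coefficient of x^58 in 1/(1-x^1) · 1/(1-x^5) · 1/(1-x^50). Case on j = number of 50-cent coins (j = 0..1); remainder r = 58 - 50j is made from {1,5} in ⌊r/5⌋+1 ways. r = 58, 8 → 12 + 2 = 14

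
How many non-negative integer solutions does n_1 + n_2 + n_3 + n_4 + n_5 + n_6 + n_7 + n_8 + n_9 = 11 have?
C(11+9-1, 9-1) = C(19, 8) = 75582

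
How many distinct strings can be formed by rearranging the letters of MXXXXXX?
7! / (1! × 6!) = 7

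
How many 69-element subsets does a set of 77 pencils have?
C(77,69) = 77!/(69!×8!) = 21042072975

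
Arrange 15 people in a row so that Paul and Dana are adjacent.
Treat as block: (15-1)! × 2! = 87178291200 × 2 = 174356582400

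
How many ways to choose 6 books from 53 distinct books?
C(53,6) = 53!/(6!×47!) = 22957480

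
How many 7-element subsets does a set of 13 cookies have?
C(13,7) = 13!/(7!×6!) = 1716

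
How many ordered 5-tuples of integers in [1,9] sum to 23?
Coefficient of x^23 in (x + x² + ... + x^9)^5. By inclusion-exclusion on dice exceeding 9: Σ_j (-1)^j C(5,j)·C(23-1-9j, 4) = C(5,0)·C(22,4) - C(5,1)·C(13,4) + C(5,2)·C(4,4) = 1·7315 - 5·715 + 10·1 = 3750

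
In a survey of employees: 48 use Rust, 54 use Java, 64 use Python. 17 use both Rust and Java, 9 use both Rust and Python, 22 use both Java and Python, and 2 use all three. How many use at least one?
|A∪B∪C| = 48+54+64-17-9-22+2 = 120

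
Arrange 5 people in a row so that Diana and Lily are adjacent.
Treat as block: (5-1)! × 2! = 24 × 2 = 48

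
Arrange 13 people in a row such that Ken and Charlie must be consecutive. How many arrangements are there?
Treat the 2 as one block: (13-2+1)! × 2! = 479001600 × 2 = 958003200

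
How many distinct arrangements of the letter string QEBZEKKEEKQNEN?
14! / (2! × 3! × 1! × 5! × 2! × 1!) = 30270240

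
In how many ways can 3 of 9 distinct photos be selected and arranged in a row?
P(9,3) = 9!/(9-3)! = 504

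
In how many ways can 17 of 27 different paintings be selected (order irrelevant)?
C(27,17) = 27!/(17!×10!) = 8436285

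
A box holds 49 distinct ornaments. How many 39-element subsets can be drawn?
C(49,39) = 49!/(39!×10!) = 8217822536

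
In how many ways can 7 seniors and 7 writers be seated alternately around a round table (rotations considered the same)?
Fix one of the seniors: (7-1)! ways for the remaining seniors, × 7! ways for the writers = 720 × 5040 = 3628800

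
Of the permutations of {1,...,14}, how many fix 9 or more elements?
Exactly j fixed points: C(14,j)·!(14-j); sum over j ≥ 9 (derangement numbers via !m = (m-1)·(!(m-1) + !(m-2)): !0..!5 = 1, 0, 1, 2, 9, 44). Σ_{j=9}^{14} C(14,j)·!(14-j) = C(14,9)·!5 + C(14,10)·!4 + C(14,11)·!3 + C(14,12)·!2 + C(14,13)·!1 + C(14,14)·!0 = 2002·44 + 1001·9 + 364·2 + 91·1 + 14·0 + 1·1 = 97917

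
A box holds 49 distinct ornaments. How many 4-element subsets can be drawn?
C(49,4) = 49!/(4!×45!) = 211876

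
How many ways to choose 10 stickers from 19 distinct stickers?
C(19,10) = 19!/(10!×9!) = 92378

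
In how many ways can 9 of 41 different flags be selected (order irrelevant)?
C(41,9) = 41!/(9!×32!) = 350343565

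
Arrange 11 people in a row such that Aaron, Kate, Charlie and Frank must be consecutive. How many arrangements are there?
Treat the 4 as one block: (11-4+1)! × 4! = 40320 × 24 = 967680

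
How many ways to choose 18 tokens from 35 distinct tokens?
C(35,18) = 35!/(18!×17!) = 4537567650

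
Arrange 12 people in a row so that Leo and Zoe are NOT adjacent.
Total - adjacent = 12! - (12-1)!×2 = 479001600 - 79833600 = 399168000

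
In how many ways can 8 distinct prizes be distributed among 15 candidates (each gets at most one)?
P(15,8) = 15!/(15-8)! = 259459200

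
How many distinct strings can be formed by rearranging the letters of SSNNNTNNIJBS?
12! / (5! × 1! × 1! × 1! × 3! × 1!) = 665280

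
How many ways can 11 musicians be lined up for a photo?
11! = 39916800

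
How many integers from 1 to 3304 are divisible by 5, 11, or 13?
⌊3304/5⌋+⌊3304/11⌋+⌊3304/13⌋ - ⌊3304/55⌋-⌊3304/65⌋-⌊3304/143⌋ + ⌊3304/715⌋ = 660+300+254 - 60-50-23 + 4 = 1085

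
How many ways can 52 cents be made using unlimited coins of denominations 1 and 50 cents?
Coefficient of x^52 in 1/(1-x^1) · 1/(1-x^50). Use j coins of 50 for j = 0..⌊52/50⌋ = 1, the rest in 1s: 1 + 1 = 2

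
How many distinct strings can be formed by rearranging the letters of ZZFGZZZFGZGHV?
13! / (3! × 1! × 2! × 6! × 1!) = 720720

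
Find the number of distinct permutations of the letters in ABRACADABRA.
11! / (5! × 2! × 2! × 1! × 1!) = 83160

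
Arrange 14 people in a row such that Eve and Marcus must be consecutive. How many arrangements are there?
Treat the 2 as one block: (14-2+1)! × 2! = 6227020800 × 2 = 12454041600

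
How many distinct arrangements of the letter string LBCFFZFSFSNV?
12! / (1! × 1! × 1! × 2! × 4! × 1! × 1! × 1!) = 9979200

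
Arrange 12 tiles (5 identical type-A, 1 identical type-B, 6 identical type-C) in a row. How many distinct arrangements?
12! / (5! × 1! × 6!) = 5544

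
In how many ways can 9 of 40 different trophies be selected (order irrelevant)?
C(40,9) = 40!/(9!×31!) = 273438880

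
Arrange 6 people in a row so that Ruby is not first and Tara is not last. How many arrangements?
By inclusion-exclusion: 6! - 2×(6-1)! + (6-2)! = 720 - 240 + 24 = 504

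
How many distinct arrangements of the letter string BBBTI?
5! / (1! × 1! × 3!) = 20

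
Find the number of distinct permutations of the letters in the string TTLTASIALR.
10! / (1! × 1! × 2! × 3! × 1! × 2!) = 151200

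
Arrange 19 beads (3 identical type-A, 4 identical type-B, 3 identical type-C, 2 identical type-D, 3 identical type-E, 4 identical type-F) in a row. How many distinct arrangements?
19! / (3! × 4! × 3! × 2! × 3! × 4!) = 488864376000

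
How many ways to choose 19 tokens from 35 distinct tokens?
C(35,19) = 35!/(19!×16!) = 4059928950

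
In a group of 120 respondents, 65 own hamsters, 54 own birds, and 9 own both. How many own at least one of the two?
|A∪B| = |A| + |B| - |A∩B| = 65 + 54 - 9 = 110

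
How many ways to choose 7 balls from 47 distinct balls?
C(47,7) = 47!/(7!×40!) = 62891499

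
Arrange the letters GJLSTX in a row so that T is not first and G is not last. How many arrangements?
By inclusion-exclusion: 6! - 2×(6-1)! + (6-2)! = 720 - 240 + 24 = 504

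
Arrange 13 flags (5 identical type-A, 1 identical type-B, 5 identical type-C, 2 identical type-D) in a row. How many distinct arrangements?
13! / (5! × 1! × 5! × 2!) = 216216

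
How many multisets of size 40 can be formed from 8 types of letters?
C(40+8-1, 8-1) = C(47, 7) = 62891499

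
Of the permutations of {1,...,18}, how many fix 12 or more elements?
Exactly j fixed points: C(18,j)·!(18-j); sum over j ≥ 12 (derangement numbers via !m = (m-1)·(!(m-1) + !(m-2)): !0..!6 = 1, 0, 1, 2, 9, 44, 265). Σ_{j=12}^{18} C(18,j)·!(18-j) = C(18,12)·!6 + C(18,13)·!5 + C(18,14)·!4 + C(18,15)·!3 + C(18,16)·!2 + C(18,17)·!1 + C(18,18)·!0 = 18564·265 + 8568·44 + 3060·9 + 816·2 + 153·1 + 18·0 + 1·1 = 5325778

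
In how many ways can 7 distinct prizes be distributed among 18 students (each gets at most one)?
P(18,7) = 18!/(18-7)! = 160392960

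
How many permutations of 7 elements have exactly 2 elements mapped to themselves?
Choose the 2 fixed points C(7,2) = 21, derange the rest: !5 = Σ_{j=0}^{5} (-1)^j·5!/j! = 120 - 120 + 60 - 20 + 5 - 1 = 44. Product = 21 × 44 = 924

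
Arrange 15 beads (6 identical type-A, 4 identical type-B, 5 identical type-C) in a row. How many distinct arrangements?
15! / (6! × 4! × 5!) = 630630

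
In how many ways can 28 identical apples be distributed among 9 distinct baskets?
C(28+9-1, 9-1) = C(36, 8) = 30260340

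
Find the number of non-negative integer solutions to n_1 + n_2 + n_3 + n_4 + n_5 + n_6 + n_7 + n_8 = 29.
C(29+8-1, 8-1) = C(36, 7) = 8347680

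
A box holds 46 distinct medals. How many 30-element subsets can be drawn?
C(46,30) = 46!/(30!×16!) = 991493848554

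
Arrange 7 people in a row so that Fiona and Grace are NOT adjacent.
Total - adjacent = 7! - (7-1)!×2 = 5040 - 1440 = 3600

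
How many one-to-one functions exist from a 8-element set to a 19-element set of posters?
P(19,8) = 19!/(19-8)! = 3047466240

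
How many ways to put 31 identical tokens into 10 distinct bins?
C(31+10-1, 10-1) = C(40, 9) = 273438880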